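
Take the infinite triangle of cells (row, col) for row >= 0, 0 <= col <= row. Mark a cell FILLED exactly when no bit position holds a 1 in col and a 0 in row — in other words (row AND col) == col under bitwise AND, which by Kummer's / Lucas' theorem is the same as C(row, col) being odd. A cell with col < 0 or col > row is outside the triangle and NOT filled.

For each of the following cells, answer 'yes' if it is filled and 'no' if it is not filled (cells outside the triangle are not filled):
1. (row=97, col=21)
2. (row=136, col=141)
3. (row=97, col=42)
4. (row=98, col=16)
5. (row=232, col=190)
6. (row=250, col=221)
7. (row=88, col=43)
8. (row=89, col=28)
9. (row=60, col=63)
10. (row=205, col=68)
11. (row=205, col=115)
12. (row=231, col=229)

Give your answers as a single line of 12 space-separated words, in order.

(97,21): row=0b1100001, col=0b10101, row AND col = 0b1 = 1; 1 != 21 -> empty
(136,141): col outside [0, 136] -> not filled
(97,42): row=0b1100001, col=0b101010, row AND col = 0b100000 = 32; 32 != 42 -> empty
(98,16): row=0b1100010, col=0b10000, row AND col = 0b0 = 0; 0 != 16 -> empty
(232,190): row=0b11101000, col=0b10111110, row AND col = 0b10101000 = 168; 168 != 190 -> empty
(250,221): row=0b11111010, col=0b11011101, row AND col = 0b11011000 = 216; 216 != 221 -> empty
(88,43): row=0b1011000, col=0b101011, row AND col = 0b1000 = 8; 8 != 43 -> empty
(89,28): row=0b1011001, col=0b11100, row AND col = 0b11000 = 24; 24 != 28 -> empty
(60,63): col outside [0, 60] -> not filled
(205,68): row=0b11001101, col=0b1000100, row AND col = 0b1000100 = 68; 68 == 68 -> filled
(205,115): row=0b11001101, col=0b1110011, row AND col = 0b1000001 = 65; 65 != 115 -> empty
(231,229): row=0b11100111, col=0b11100101, row AND col = 0b11100101 = 229; 229 == 229 -> filled

Answer: no no no no no no no no no yes no yes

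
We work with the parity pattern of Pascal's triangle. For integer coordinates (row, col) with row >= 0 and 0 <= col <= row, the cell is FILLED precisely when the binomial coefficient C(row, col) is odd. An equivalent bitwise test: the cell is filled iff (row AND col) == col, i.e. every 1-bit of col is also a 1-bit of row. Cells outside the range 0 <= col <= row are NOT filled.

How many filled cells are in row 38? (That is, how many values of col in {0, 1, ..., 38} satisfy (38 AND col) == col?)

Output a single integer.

38 in binary = 100110
popcount(38) = number of 1-bits in 100110 = 3
A col c satisfies (38 AND c) == c iff every set bit of c is also set in 38; each of the 3 set bits of 38 can independently be on or off in c.
count = 2^3 = 8

Answer: 8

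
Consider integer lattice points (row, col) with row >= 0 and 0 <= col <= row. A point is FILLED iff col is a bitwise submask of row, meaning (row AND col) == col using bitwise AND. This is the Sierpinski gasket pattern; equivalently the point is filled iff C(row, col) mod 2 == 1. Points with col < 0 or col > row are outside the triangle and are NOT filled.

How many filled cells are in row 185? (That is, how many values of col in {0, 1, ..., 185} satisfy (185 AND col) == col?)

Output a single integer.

Answer: 32

Derivation:
185 in binary = 10111001
popcount(185) = number of 1-bits in 10111001 = 5
A col c satisfies (185 AND c) == c iff every set bit of c is also set in 185; each of the 5 set bits of 185 can independently be on or off in c.
count = 2^5 = 32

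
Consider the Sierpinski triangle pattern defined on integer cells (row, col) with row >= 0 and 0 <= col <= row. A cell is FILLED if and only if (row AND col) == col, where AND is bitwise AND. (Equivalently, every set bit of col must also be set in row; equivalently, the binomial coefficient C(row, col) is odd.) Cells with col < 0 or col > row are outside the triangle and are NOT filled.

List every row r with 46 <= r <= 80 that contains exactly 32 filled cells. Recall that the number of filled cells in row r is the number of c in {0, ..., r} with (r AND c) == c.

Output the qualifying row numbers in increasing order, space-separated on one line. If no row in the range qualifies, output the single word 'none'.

Answer: 47 55 59 61 62 79

Derivation:
Row r has 2^popcount(r) filled cells, so we need popcount(r) = log2(32) = 5.
Scan r = 46..80 and keep those with exactly 5 one-bits:
r=46=101110 popcount=4 -> skip
r=47=101111 popcount=5 -> KEEP
r=48=110000 popcount=2 -> skip
r=49=110001 popcount=3 -> skip
r=50=110010 popcount=3 -> skip
r=51=110011 popcount=4 -> skip
r=52=110100 popcount=3 -> skip
r=53=110101 popcount=4 -> skip
r=54=110110 popcount=4 -> skip
r=55=110111 popcount=5 -> KEEP
r=56=111000 popcount=3 -> skip
r=57=111001 popcount=4 -> skip
r=58=111010 popcount=4 -> skip
r=59=111011 popcount=5 -> KEEP
r=60=111100 popcount=4 -> skip
r=61=111101 popcount=5 -> KEEP
r=62=111110 popcount=5 -> KEEP
r=63=111111 popcount=6 -> skip
r=64=1000000 popcount=1 -> skip
r=65=1000001 popcount=2 -> skip
r=66=1000010 popcount=2 -> skip
r=67=1000011 popcount=3 -> skip
r=68=1000100 popcount=2 -> skip
r=69=1000101 popcount=3 -> skip
r=70=1000110 popcount=3 -> skip
r=71=1000111 popcount=4 -> skip
r=72=1001000 popcount=2 -> skip
r=73=1001001 popcount=3 -> skip
r=74=1001010 popcount=3 -> skip
r=75=1001011 popcount=4 -> skip
r=76=1001100 popcount=3 -> skip
r=77=1001101 popcount=4 -> skip
r=78=1001110 popcount=4 -> skip
r=79=1001111 popcount=5 -> KEEP
r=80=1010000 popcount=2 -> skip
Kept rows: 47 55 59 61 62 79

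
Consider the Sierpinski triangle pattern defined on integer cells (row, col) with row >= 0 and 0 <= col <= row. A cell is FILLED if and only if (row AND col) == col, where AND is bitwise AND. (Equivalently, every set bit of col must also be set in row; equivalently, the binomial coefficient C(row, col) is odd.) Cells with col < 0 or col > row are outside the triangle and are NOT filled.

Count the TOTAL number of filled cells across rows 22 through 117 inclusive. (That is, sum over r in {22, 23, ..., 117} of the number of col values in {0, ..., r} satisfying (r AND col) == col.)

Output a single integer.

r22=10110 pc3: +8 =8
r23=10111 pc4: +16 =24
r24=11000 pc2: +4 =28
r25=11001 pc3: +8 =36
r26=11010 pc3: +8 =44
r27=11011 pc4: +16 =60
r28=11100 pc3: +8 =68
r29=11101 pc4: +16 =84
r30=11110 pc4: +16 =100
r31=11111 pc5: +32 =132
r32=100000 pc1: +2 =134
r33=100001 pc2: +4 =138
r34=100010 pc2: +4 =142
r35=100011 pc3: +8 =150
r36=100100 pc2: +4 =154
r37=100101 pc3: +8 =162
r38=100110 pc3: +8 =170
r39=100111 pc4: +16 =186
r40=101000 pc2: +4 =190
r41=101001 pc3: +8 =198
r42=101010 pc3: +8 =206
r43=101011 pc4: +16 =222
r44=101100 pc3: +8 =230
r45=101101 pc4: +16 =246
r46=101110 pc4: +16 =262
r47=101111 pc5: +32 =294
r48=110000 pc2: +4 =298
r49=110001 pc3: +8 =306
r50=110010 pc3: +8 =314
r51=110011 pc4: +16 =330
r52=110100 pc3: +8 =338
r53=110101 pc4: +16 =354
r54=110110 pc4: +16 =370
r55=110111 pc5: +32 =402
r56=111000 pc3: +8 =410
r57=111001 pc4: +16 =426
r58=111010 pc4: +16 =442
r59=111011 pc5: +32 =474
r60=111100 pc4: +16 =490
r61=111101 pc5: +32 =522
r62=111110 pc5: +32 =554
r63=111111 pc6: +64 =618
r64=1000000 pc1: +2 =620
r65=1000001 pc2: +4 =624
r66=1000010 pc2: +4 =628
r67=1000011 pc3: +8 =636
r68=1000100 pc2: +4 =640
r69=1000101 pc3: +8 =648
r70=1000110 pc3: +8 =656
r71=1000111 pc4: +16 =672
r72=1001000 pc2: +4 =676
r73=1001001 pc3: +8 =684
r74=1001010 pc3: +8 =692
r75=1001011 pc4: +16 =708
r76=1001100 pc3: +8 =716
r77=1001101 pc4: +16 =732
r78=1001110 pc4: +16 =748
r79=1001111 pc5: +32 =780
r80=1010000 pc2: +4 =784
r81=1010001 pc3: +8 =792
r82=1010010 pc3: +8 =800
r83=1010011 pc4: +16 =816
r84=1010100 pc3: +8 =824
r85=1010101 pc4: +16 =840
r86=1010110 pc4: +16 =856
r87=1010111 pc5: +32 =888
r88=1011000 pc3: +8 =896
r89=1011001 pc4: +16 =912
r90=1011010 pc4: +16 =928
r91=1011011 pc5: +32 =960
r92=1011100 pc4: +16 =976
r93=1011101 pc5: +32 =1008
r94=1011110 pc5: +32 =1040
r95=1011111 pc6: +64 =1104
r96=1100000 pc2: +4 =1108
r97=1100001 pc3: +8 =1116
r98=1100010 pc3: +8 =1124
r99=1100011 pc4: +16 =1140
r100=1100100 pc3: +8 =1148
r101=1100101 pc4: +16 =1164
r102=1100110 pc4: +16 =1180
r103=1100111 pc5: +32 =1212
r104=1101000 pc3: +8 =1220
r105=1101001 pc4: +16 =1236
r106=1101010 pc4: +16 =1252
r107=1101011 pc5: +32 =1284
r108=1101100 pc4: +16 =1300
r109=1101101 pc5: +32 =1332
r110=1101110 pc5: +32 =1364
r111=1101111 pc6: +64 =1428
r112=1110000 pc3: +8 =1436
r113=1110001 pc4: +16 =1452
r114=1110010 pc4: +16 =1468
r115=1110011 pc5: +32 =1500
r116=1110100 pc4: +16 =1516
r117=1110101 pc5: +32 =1548

Answer: 1548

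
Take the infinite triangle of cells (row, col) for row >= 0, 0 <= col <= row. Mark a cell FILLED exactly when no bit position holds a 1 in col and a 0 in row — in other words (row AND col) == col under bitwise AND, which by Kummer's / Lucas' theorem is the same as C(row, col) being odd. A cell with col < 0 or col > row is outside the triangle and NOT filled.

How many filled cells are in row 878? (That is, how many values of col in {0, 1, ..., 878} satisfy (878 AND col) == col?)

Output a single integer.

878 in binary = 1101101110
popcount(878) = number of 1-bits in 1101101110 = 7
A col c satisfies (878 AND c) == c iff every set bit of c is also set in 878; each of the 7 set bits of 878 can independently be on or off in c.
count = 2^7 = 128

Answer: 128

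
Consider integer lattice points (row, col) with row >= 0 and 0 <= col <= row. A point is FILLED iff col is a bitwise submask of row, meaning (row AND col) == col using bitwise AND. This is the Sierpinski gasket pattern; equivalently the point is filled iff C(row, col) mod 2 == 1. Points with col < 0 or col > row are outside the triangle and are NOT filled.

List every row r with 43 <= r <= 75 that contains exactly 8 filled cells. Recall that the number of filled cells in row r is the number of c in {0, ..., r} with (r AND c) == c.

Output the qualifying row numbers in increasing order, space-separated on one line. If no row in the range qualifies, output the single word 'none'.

Row r has 2^popcount(r) filled cells, so we need popcount(r) = log2(8) = 3.
Scan r = 43..75 and keep those with exactly 3 one-bits:
r=43=101011 popcount=4 -> skip
r=44=101100 popcount=3 -> KEEP
r=45=101101 popcount=4 -> skip
r=46=101110 popcount=4 -> skip
r=47=101111 popcount=5 -> skip
r=48=110000 popcount=2 -> skip
r=49=110001 popcount=3 -> KEEP
r=50=110010 popcount=3 -> KEEP
r=51=110011 popcount=4 -> skip
r=52=110100 popcount=3 -> KEEP
r=53=110101 popcount=4 -> skip
r=54=110110 popcount=4 -> skip
r=55=110111 popcount=5 -> skip
r=56=111000 popcount=3 -> KEEP
r=57=111001 popcount=4 -> skip
r=58=111010 popcount=4 -> skip
r=59=111011 popcount=5 -> skip
r=60=111100 popcount=4 -> skip
r=61=111101 popcount=5 -> skip
r=62=111110 popcount=5 -> skip
r=63=111111 popcount=6 -> skip
r=64=1000000 popcount=1 -> skip
r=65=1000001 popcount=2 -> skip
r=66=1000010 popcount=2 -> skip
r=67=1000011 popcount=3 -> KEEP
r=68=1000100 popcount=2 -> skip
r=69=1000101 popcount=3 -> KEEP
r=70=1000110 popcount=3 -> KEEP
r=71=1000111 popcount=4 -> skip
r=72=1001000 popcount=2 -> skip
r=73=1001001 popcount=3 -> KEEP
r=74=1001010 popcount=3 -> KEEP
r=75=1001011 popcount=4 -> skip
Kept rows: 44 49 50 52 56 67 69 70 73 74

Answer: 44 49 50 52 56 67 69 70 73 74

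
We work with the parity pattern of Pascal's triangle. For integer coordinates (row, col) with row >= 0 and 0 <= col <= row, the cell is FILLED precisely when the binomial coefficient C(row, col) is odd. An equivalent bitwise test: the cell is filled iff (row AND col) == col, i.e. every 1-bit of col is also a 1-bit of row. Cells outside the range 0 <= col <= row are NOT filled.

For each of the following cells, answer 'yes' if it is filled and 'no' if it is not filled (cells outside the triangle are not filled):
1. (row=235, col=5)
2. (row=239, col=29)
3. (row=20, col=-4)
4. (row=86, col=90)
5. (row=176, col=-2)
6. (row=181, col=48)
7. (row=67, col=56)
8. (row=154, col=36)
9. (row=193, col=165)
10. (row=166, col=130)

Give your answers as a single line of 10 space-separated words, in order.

(235,5): row=0b11101011, col=0b101, row AND col = 0b1 = 1; 1 != 5 -> empty
(239,29): row=0b11101111, col=0b11101, row AND col = 0b1101 = 13; 13 != 29 -> empty
(20,-4): col outside [0, 20] -> not filled
(86,90): col outside [0, 86] -> not filled
(176,-2): col outside [0, 176] -> not filled
(181,48): row=0b10110101, col=0b110000, row AND col = 0b110000 = 48; 48 == 48 -> filled
(67,56): row=0b1000011, col=0b111000, row AND col = 0b0 = 0; 0 != 56 -> empty
(154,36): row=0b10011010, col=0b100100, row AND col = 0b0 = 0; 0 != 36 -> empty
(193,165): row=0b11000001, col=0b10100101, row AND col = 0b10000001 = 129; 129 != 165 -> empty
(166,130): row=0b10100110, col=0b10000010, row AND col = 0b10000010 = 130; 130 == 130 -> filled

Answer: no no no no no yes no no no yes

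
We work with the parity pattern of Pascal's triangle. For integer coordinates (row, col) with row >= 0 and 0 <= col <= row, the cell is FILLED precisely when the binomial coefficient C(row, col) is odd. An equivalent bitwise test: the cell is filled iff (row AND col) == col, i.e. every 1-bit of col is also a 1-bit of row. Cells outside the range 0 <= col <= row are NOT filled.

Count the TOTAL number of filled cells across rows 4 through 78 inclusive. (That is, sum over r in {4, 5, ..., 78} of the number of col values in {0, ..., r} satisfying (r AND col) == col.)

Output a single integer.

Answer: 850

Derivation:
r4=100 pc1: +2 =2
r5=101 pc2: +4 =6
r6=110 pc2: +4 =10
r7=111 pc3: +8 =18
r8=1000 pc1: +2 =20
r9=1001 pc2: +4 =24
r10=1010 pc2: +4 =28
r11=1011 pc3: +8 =36
r12=1100 pc2: +4 =40
r13=1101 pc3: +8 =48
r14=1110 pc3: +8 =56
r15=1111 pc4: +16 =72
r16=10000 pc1: +2 =74
r17=10001 pc2: +4 =78
r18=10010 pc2: +4 =82
r19=10011 pc3: +8 =90
r20=10100 pc2: +4 =94
r21=10101 pc3: +8 =102
r22=10110 pc3: +8 =110
r23=10111 pc4: +16 =126
r24=11000 pc2: +4 =130
r25=11001 pc3: +8 =138
r26=11010 pc3: +8 =146
r27=11011 pc4: +16 =162
r28=11100 pc3: +8 =170
r29=11101 pc4: +16 =186
r30=11110 pc4: +16 =202
r31=11111 pc5: +32 =234
r32=100000 pc1: +2 =236
r33=100001 pc2: +4 =240
r34=100010 pc2: +4 =244
r35=100011 pc3: +8 =252
r36=100100 pc2: +4 =256
r37=100101 pc3: +8 =264
r38=100110 pc3: +8 =272
r39=100111 pc4: +16 =288
r40=101000 pc2: +4 =292
r41=101001 pc3: +8 =300
r42=101010 pc3: +8 =308
r43=101011 pc4: +16 =324
r44=101100 pc3: +8 =332
r45=101101 pc4: +16 =348
r46=101110 pc4: +16 =364
r47=101111 pc5: +32 =396
r48=110000 pc2: +4 =400
r49=110001 pc3: +8 =408
r50=110010 pc3: +8 =416
r51=110011 pc4: +16 =432
r52=110100 pc3: +8 =440
r53=110101 pc4: +16 =456
r54=110110 pc4: +16 =472
r55=110111 pc5: +32 =504
r56=111000 pc3: +8 =512
r57=111001 pc4: +16 =528
r58=111010 pc4: +16 =544
r59=111011 pc5: +32 =576
r60=111100 pc4: +16 =592
r61=111101 pc5: +32 =624
r62=111110 pc5: +32 =656
r63=111111 pc6: +64 =720
r64=1000000 pc1: +2 =722
r65=1000001 pc2: +4 =726
r66=1000010 pc2: +4 =730
r67=1000011 pc3: +8 =738
r68=1000100 pc2: +4 =742
r69=1000101 pc3: +8 =750
r70=1000110 pc3: +8 =758
r71=1000111 pc4: +16 =774
r72=1001000 pc2: +4 =778
r73=1001001 pc3: +8 =786
r74=1001010 pc3: +8 =794
r75=1001011 pc4: +16 =810
r76=1001100 pc3: +8 =818
r77=1001101 pc4: +16 =834
r78=1001110 pc4: +16 =850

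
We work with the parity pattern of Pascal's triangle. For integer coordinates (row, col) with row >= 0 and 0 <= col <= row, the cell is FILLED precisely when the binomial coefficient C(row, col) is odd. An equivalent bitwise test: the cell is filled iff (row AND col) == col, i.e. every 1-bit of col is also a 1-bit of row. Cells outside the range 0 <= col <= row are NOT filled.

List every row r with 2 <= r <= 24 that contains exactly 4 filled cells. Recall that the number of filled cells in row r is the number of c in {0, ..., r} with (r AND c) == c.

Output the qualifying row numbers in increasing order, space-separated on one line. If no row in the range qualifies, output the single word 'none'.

Row r has 2^popcount(r) filled cells, so we need popcount(r) = log2(4) = 2.
Scan r = 2..24 and keep those with exactly 2 one-bits:
r=2=10 popcount=1 -> skip
r=3=11 popcount=2 -> KEEP
r=4=100 popcount=1 -> skip
r=5=101 popcount=2 -> KEEP
r=6=110 popcount=2 -> KEEP
r=7=111 popcount=3 -> skip
r=8=1000 popcount=1 -> skip
r=9=1001 popcount=2 -> KEEP
r=10=1010 popcount=2 -> KEEP
r=11=1011 popcount=3 -> skip
r=12=1100 popcount=2 -> KEEP
r=13=1101 popcount=3 -> skip
r=14=1110 popcount=3 -> skip
r=15=1111 popcount=4 -> skip
r=16=10000 popcount=1 -> skip
r=17=10001 popcount=2 -> KEEP
r=18=10010 popcount=2 -> KEEP
r=19=10011 popcount=3 -> skip
r=20=10100 popcount=2 -> KEEP
r=21=10101 popcount=3 -> skip
r=22=10110 popcount=3 -> skip
r=23=10111 popcount=4 -> skip
r=24=11000 popcount=2 -> KEEP
Kept rows: 3 5 6 9 10 12 17 18 20 24

Answer: 3 5 6 9 10 12 17 18 20 24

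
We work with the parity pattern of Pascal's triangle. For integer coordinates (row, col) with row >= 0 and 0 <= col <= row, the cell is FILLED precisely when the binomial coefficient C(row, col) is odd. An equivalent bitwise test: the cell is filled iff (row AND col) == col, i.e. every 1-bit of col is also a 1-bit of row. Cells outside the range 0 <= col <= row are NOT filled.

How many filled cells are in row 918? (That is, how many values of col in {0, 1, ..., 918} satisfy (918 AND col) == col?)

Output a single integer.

918 in binary = 1110010110
popcount(918) = number of 1-bits in 1110010110 = 6
A col c satisfies (918 AND c) == c iff every set bit of c is also set in 918; each of the 6 set bits of 918 can independently be on or off in c.
count = 2^6 = 64

Answer: 64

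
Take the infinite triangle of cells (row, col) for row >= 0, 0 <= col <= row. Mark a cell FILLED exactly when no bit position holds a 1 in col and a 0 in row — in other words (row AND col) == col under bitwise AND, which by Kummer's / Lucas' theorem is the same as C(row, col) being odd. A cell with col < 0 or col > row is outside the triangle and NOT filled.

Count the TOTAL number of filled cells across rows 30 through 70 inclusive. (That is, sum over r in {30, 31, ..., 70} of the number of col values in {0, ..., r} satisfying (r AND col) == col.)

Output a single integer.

Answer: 572

Derivation:
r30=11110 pc4: +16 =16
r31=11111 pc5: +32 =48
r32=100000 pc1: +2 =50
r33=100001 pc2: +4 =54
r34=100010 pc2: +4 =58
r35=100011 pc3: +8 =66
r36=100100 pc2: +4 =70
r37=100101 pc3: +8 =78
r38=100110 pc3: +8 =86
r39=100111 pc4: +16 =102
r40=101000 pc2: +4 =106
r41=101001 pc3: +8 =114
r42=101010 pc3: +8 =122
r43=101011 pc4: +16 =138
r44=101100 pc3: +8 =146
r45=101101 pc4: +16 =162
r46=101110 pc4: +16 =178
r47=101111 pc5: +32 =210
r48=110000 pc2: +4 =214
r49=110001 pc3: +8 =222
r50=110010 pc3: +8 =230
r51=110011 pc4: +16 =246
r52=110100 pc3: +8 =254
r53=110101 pc4: +16 =270
r54=110110 pc4: +16 =286
r55=110111 pc5: +32 =318
r56=111000 pc3: +8 =326
r57=111001 pc4: +16 =342
r58=111010 pc4: +16 =358
r59=111011 pc5: +32 =390
r60=111100 pc4: +16 =406
r61=111101 pc5: +32 =438
r62=111110 pc5: +32 =470
r63=111111 pc6: +64 =534
r64=1000000 pc1: +2 =536
r65=1000001 pc2: +4 =540
r66=1000010 pc2: +4 =544
r67=1000011 pc3: +8 =552
r68=1000100 pc2: +4 =556
r69=1000101 pc3: +8 =564
r70=1000110 pc3: +8 =572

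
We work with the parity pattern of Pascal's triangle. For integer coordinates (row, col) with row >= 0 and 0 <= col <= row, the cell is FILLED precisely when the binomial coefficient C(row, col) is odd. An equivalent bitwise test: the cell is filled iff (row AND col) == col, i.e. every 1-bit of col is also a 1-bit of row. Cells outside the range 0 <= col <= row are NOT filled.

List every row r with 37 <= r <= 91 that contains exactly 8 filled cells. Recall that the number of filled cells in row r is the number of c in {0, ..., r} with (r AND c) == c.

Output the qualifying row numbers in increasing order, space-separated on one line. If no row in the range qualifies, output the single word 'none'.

Row r has 2^popcount(r) filled cells, so we need popcount(r) = log2(8) = 3.
Scan r = 37..91 and keep those with exactly 3 one-bits:
r=37=100101 popcount=3 -> KEEP
r=38=100110 popcount=3 -> KEEP
r=39=100111 popcount=4 -> skip
r=40=101000 popcount=2 -> skip
r=41=101001 popcount=3 -> KEEP
r=42=101010 popcount=3 -> KEEP
r=43=101011 popcount=4 -> skip
r=44=101100 popcount=3 -> KEEP
r=45=101101 popcount=4 -> skip
r=46=101110 popcount=4 -> skip
r=47=101111 popcount=5 -> skip
r=48=110000 popcount=2 -> skip
r=49=110001 popcount=3 -> KEEP
r=50=110010 popcount=3 -> KEEP
r=51=110011 popcount=4 -> skip
r=52=110100 popcount=3 -> KEEP
r=53=110101 popcount=4 -> skip
r=54=110110 popcount=4 -> skip
r=55=110111 popcount=5 -> skip
r=56=111000 popcount=3 -> KEEP
r=57=111001 popcount=4 -> skip
r=58=111010 popcount=4 -> skip
r=59=111011 popcount=5 -> skip
r=60=111100 popcount=4 -> skip
r=61=111101 popcount=5 -> skip
r=62=111110 popcount=5 -> skip
r=63=111111 popcount=6 -> skip
r=64=1000000 popcount=1 -> skip
r=65=1000001 popcount=2 -> skip
r=66=1000010 popcount=2 -> skip
r=67=1000011 popcount=3 -> KEEP
r=68=1000100 popcount=2 -> skip
r=69=1000101 popcount=3 -> KEEP
r=70=1000110 popcount=3 -> KEEP
r=71=1000111 popcount=4 -> skip
r=72=1001000 popcount=2 -> skip
r=73=1001001 popcount=3 -> KEEP
r=74=1001010 popcount=3 -> KEEP
r=75=1001011 popcount=4 -> skip
r=76=1001100 popcount=3 -> KEEP
r=77=1001101 popcount=4 -> skip
r=78=1001110 popcount=4 -> skip
r=79=1001111 popcount=5 -> skip
r=80=1010000 popcount=2 -> skip
r=81=1010001 popcount=3 -> KEEP
r=82=1010010 popcount=3 -> KEEP
r=83=1010011 popcount=4 -> skip
r=84=1010100 popcount=3 -> KEEP
r=85=1010101 popcount=4 -> skip
r=86=1010110 popcount=4 -> skip
r=87=1010111 popcount=5 -> skip
r=88=1011000 popcount=3 -> KEEP
r=89=1011001 popcount=4 -> skip
r=90=1011010 popcount=4 -> skip
r=91=1011011 popcount=5 -> skip
Kept rows: 37 38 41 42 44 49 50 52 56 67 69 70 73 74 76 81 82 84 88

Answer: 37 38 41 42 44 49 50 52 56 67 69 70 73 74 76 81 82 84 88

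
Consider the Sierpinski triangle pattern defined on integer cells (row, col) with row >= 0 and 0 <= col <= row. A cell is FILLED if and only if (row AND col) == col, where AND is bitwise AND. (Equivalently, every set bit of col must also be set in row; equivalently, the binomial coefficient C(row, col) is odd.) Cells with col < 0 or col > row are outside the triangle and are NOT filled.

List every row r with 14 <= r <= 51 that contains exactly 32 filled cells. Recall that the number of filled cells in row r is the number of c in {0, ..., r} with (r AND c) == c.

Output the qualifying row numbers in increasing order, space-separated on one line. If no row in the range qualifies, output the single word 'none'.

Row r has 2^popcount(r) filled cells, so we need popcount(r) = log2(32) = 5.
Scan r = 14..51 and keep those with exactly 5 one-bits:
r=14=1110 popcount=3 -> skip
r=15=1111 popcount=4 -> skip
r=16=10000 popcount=1 -> skip
r=17=10001 popcount=2 -> skip
r=18=10010 popcount=2 -> skip
r=19=10011 popcount=3 -> skip
r=20=10100 popcount=2 -> skip
r=21=10101 popcount=3 -> skip
r=22=10110 popcount=3 -> skip
r=23=10111 popcount=4 -> skip
r=24=11000 popcount=2 -> skip
r=25=11001 popcount=3 -> skip
r=26=11010 popcount=3 -> skip
r=27=11011 popcount=4 -> skip
r=28=11100 popcount=3 -> skip
r=29=11101 popcount=4 -> skip
r=30=11110 popcount=4 -> skip
r=31=11111 popcount=5 -> KEEP
r=32=100000 popcount=1 -> skip
r=33=100001 popcount=2 -> skip
r=34=100010 popcount=2 -> skip
r=35=100011 popcount=3 -> skip
r=36=100100 popcount=2 -> skip
r=37=100101 popcount=3 -> skip
r=38=100110 popcount=3 -> skip
r=39=100111 popcount=4 -> skip
r=40=101000 popcount=2 -> skip
r=41=101001 popcount=3 -> skip
r=42=101010 popcount=3 -> skip
r=43=101011 popcount=4 -> skip
r=44=101100 popcount=3 -> skip
r=45=101101 popcount=4 -> skip
r=46=101110 popcount=4 -> skip
r=47=101111 popcount=5 -> KEEP
r=48=110000 popcount=2 -> skip
r=49=110001 popcount=3 -> skip
r=50=110010 popcount=3 -> skip
r=51=110011 popcount=4 -> skip
Kept rows: 31 47

Answer: 31 47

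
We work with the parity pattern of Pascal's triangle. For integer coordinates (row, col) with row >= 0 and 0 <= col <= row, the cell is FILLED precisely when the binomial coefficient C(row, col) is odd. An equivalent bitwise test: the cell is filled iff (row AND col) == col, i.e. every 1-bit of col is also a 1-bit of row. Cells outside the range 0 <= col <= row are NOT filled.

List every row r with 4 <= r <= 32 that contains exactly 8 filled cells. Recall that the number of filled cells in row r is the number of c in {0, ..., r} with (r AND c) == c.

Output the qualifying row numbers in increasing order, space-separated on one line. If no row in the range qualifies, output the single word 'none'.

Answer: 7 11 13 14 19 21 22 25 26 28

Derivation:
Row r has 2^popcount(r) filled cells, so we need popcount(r) = log2(8) = 3.
Scan r = 4..32 and keep those with exactly 3 one-bits:
r=4=100 popcount=1 -> skip
r=5=101 popcount=2 -> skip
r=6=110 popcount=2 -> skip
r=7=111 popcount=3 -> KEEP
r=8=1000 popcount=1 -> skip
r=9=1001 popcount=2 -> skip
r=10=1010 popcount=2 -> skip
r=11=1011 popcount=3 -> KEEP
r=12=1100 popcount=2 -> skip
r=13=1101 popcount=3 -> KEEP
r=14=1110 popcount=3 -> KEEP
r=15=1111 popcount=4 -> skip
r=16=10000 popcount=1 -> skip
r=17=10001 popcount=2 -> skip
r=18=10010 popcount=2 -> skip
r=19=10011 popcount=3 -> KEEP
r=20=10100 popcount=2 -> skip
r=21=10101 popcount=3 -> KEEP
r=22=10110 popcount=3 -> KEEP
r=23=10111 popcount=4 -> skip
r=24=11000 popcount=2 -> skip
r=25=11001 popcount=3 -> KEEP
r=26=11010 popcount=3 -> KEEP
r=27=11011 popcount=4 -> skip
r=28=11100 popcount=3 -> KEEP
r=29=11101 popcount=4 -> skip
r=30=11110 popcount=4 -> skip
r=31=11111 popcount=5 -> skip
r=32=100000 popcount=1 -> skip
Kept rows: 7 11 13 14 19 21 22 25 26 28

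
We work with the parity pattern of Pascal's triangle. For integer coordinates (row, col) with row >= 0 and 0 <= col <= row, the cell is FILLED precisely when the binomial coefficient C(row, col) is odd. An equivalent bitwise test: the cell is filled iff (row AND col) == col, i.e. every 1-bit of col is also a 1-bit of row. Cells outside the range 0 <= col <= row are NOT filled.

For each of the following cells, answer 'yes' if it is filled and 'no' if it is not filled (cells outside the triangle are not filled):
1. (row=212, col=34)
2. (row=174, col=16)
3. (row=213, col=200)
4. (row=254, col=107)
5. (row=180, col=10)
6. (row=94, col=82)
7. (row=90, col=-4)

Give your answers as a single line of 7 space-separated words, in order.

Answer: no no no no no yes no

Derivation:
(212,34): row=0b11010100, col=0b100010, row AND col = 0b0 = 0; 0 != 34 -> empty
(174,16): row=0b10101110, col=0b10000, row AND col = 0b0 = 0; 0 != 16 -> empty
(213,200): row=0b11010101, col=0b11001000, row AND col = 0b11000000 = 192; 192 != 200 -> empty
(254,107): row=0b11111110, col=0b1101011, row AND col = 0b1101010 = 106; 106 != 107 -> empty
(180,10): row=0b10110100, col=0b1010, row AND col = 0b0 = 0; 0 != 10 -> empty
(94,82): row=0b1011110, col=0b1010010, row AND col = 0b1010010 = 82; 82 == 82 -> filled
(90,-4): col outside [0, 90] -> not filled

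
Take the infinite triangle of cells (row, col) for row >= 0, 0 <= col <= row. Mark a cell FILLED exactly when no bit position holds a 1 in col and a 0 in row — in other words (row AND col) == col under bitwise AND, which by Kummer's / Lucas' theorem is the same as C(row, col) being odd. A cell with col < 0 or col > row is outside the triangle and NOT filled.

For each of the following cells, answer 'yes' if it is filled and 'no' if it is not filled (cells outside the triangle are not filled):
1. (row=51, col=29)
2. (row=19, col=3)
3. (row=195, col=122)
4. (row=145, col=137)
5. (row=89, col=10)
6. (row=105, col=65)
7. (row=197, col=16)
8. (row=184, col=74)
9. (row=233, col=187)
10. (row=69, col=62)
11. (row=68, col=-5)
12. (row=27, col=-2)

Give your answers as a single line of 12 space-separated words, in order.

Answer: no yes no no no yes no no no no no no

Derivation:
(51,29): row=0b110011, col=0b11101, row AND col = 0b10001 = 17; 17 != 29 -> empty
(19,3): row=0b10011, col=0b11, row AND col = 0b11 = 3; 3 == 3 -> filled
(195,122): row=0b11000011, col=0b1111010, row AND col = 0b1000010 = 66; 66 != 122 -> empty
(145,137): row=0b10010001, col=0b10001001, row AND col = 0b10000001 = 129; 129 != 137 -> empty
(89,10): row=0b1011001, col=0b1010, row AND col = 0b1000 = 8; 8 != 10 -> empty
(105,65): row=0b1101001, col=0b1000001, row AND col = 0b1000001 = 65; 65 == 65 -> filled
(197,16): row=0b11000101, col=0b10000, row AND col = 0b0 = 0; 0 != 16 -> empty
(184,74): row=0b10111000, col=0b1001010, row AND col = 0b1000 = 8; 8 != 74 -> empty
(233,187): row=0b11101001, col=0b10111011, row AND col = 0b10101001 = 169; 169 != 187 -> empty
(69,62): row=0b1000101, col=0b111110, row AND col = 0b100 = 4; 4 != 62 -> empty
(68,-5): col outside [0, 68] -> not filled
(27,-2): col outside [0, 27] -> not filled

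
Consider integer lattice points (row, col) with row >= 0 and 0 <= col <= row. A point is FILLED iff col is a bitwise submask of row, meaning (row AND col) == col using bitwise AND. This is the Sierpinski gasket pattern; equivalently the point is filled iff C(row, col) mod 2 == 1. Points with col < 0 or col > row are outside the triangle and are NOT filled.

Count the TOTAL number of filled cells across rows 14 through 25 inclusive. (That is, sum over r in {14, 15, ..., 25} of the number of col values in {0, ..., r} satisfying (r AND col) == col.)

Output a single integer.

r14=1110 pc3: +8 =8
r15=1111 pc4: +16 =24
r16=10000 pc1: +2 =26
r17=10001 pc2: +4 =30
r18=10010 pc2: +4 =34
r19=10011 pc3: +8 =42
r20=10100 pc2: +4 =46
r21=10101 pc3: +8 =54
r22=10110 pc3: +8 =62
r23=10111 pc4: +16 =78
r24=11000 pc2: +4 =82
r25=11001 pc3: +8 =90

Answer: 90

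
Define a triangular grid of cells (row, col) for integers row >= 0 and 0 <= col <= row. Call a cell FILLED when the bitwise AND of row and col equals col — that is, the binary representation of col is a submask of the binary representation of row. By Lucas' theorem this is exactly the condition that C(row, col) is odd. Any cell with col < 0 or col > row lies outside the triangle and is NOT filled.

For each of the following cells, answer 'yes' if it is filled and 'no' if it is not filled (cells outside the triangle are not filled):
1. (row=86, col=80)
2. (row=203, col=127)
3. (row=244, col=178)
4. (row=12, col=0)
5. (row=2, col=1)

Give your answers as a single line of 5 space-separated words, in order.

Answer: yes no no yes no

Derivation:
(86,80): row=0b1010110, col=0b1010000, row AND col = 0b1010000 = 80; 80 == 80 -> filled
(203,127): row=0b11001011, col=0b1111111, row AND col = 0b1001011 = 75; 75 != 127 -> empty
(244,178): row=0b11110100, col=0b10110010, row AND col = 0b10110000 = 176; 176 != 178 -> empty
(12,0): row=0b1100, col=0b0, row AND col = 0b0 = 0; 0 == 0 -> filled
(2,1): row=0b10, col=0b1, row AND col = 0b0 = 0; 0 != 1 -> empty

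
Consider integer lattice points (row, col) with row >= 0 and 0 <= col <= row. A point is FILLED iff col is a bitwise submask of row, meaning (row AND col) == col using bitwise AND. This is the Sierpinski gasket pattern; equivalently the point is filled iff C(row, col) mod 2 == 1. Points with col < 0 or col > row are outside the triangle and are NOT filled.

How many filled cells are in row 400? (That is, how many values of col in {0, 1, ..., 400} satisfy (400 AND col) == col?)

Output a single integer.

Answer: 8

Derivation:
400 in binary = 110010000
popcount(400) = number of 1-bits in 110010000 = 3
A col c satisfies (400 AND c) == c iff every set bit of c is also set in 400; each of the 3 set bits of 400 can independently be on or off in c.
count = 2^3 = 8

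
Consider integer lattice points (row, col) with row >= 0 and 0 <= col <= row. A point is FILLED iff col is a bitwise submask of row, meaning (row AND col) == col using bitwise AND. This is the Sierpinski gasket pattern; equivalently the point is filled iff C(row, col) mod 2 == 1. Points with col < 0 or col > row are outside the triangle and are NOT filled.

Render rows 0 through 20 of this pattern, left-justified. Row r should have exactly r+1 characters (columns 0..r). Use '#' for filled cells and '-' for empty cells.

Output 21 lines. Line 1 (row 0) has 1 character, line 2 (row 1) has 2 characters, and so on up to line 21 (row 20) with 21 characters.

Answer: #
##
#-#
####
#---#
##--##
#-#-#-#
########
#-------#
##------##
#-#-----#-#
####----####
#---#---#---#
##--##--##--##
#-#-#-#-#-#-#-#
################
#---------------#
##--------------##
#-#-------------#-#
####------------####
#---#-----------#---#

Derivation:
r0=0: #
r1=1: ##
r2=10: #-#
r3=11: ####
r4=100: #---#
r5=101: ##--##
r6=110: #-#-#-#
r7=111: ########
r8=1000: #-------#
r9=1001: ##------##
r10=1010: #-#-----#-#
r11=1011: ####----####
r12=1100: #---#---#---#
r13=1101: ##--##--##--##
r14=1110: #-#-#-#-#-#-#-#
r15=1111: ################
r16=10000: #---------------#
r17=10001: ##--------------##
r18=10010: #-#-------------#-#
r19=10011: ####------------####
r20=10100: #---#-----------#---#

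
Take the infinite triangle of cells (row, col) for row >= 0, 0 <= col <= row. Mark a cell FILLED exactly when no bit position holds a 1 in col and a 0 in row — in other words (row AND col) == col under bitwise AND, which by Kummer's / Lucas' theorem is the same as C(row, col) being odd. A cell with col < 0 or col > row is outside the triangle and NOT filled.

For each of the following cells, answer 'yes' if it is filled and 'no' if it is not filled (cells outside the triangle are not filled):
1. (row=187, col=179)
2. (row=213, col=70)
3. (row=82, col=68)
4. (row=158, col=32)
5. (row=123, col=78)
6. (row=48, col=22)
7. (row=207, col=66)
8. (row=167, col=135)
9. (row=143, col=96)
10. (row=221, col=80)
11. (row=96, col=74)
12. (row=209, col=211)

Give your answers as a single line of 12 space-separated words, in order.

Answer: yes no no no no no yes yes no yes no no

Derivation:
(187,179): row=0b10111011, col=0b10110011, row AND col = 0b10110011 = 179; 179 == 179 -> filled
(213,70): row=0b11010101, col=0b1000110, row AND col = 0b1000100 = 68; 68 != 70 -> empty
(82,68): row=0b1010010, col=0b1000100, row AND col = 0b1000000 = 64; 64 != 68 -> empty
(158,32): row=0b10011110, col=0b100000, row AND col = 0b0 = 0; 0 != 32 -> empty
(123,78): row=0b1111011, col=0b1001110, row AND col = 0b1001010 = 74; 74 != 78 -> empty
(48,22): row=0b110000, col=0b10110, row AND col = 0b10000 = 16; 16 != 22 -> empty
(207,66): row=0b11001111, col=0b1000010, row AND col = 0b1000010 = 66; 66 == 66 -> filled
(167,135): row=0b10100111, col=0b10000111, row AND col = 0b10000111 = 135; 135 == 135 -> filled
(143,96): row=0b10001111, col=0b1100000, row AND col = 0b0 = 0; 0 != 96 -> empty
(221,80): row=0b11011101, col=0b1010000, row AND col = 0b1010000 = 80; 80 == 80 -> filled
(96,74): row=0b1100000, col=0b1001010, row AND col = 0b1000000 = 64; 64 != 74 -> empty
(209,211): col outside [0, 209] -> not filled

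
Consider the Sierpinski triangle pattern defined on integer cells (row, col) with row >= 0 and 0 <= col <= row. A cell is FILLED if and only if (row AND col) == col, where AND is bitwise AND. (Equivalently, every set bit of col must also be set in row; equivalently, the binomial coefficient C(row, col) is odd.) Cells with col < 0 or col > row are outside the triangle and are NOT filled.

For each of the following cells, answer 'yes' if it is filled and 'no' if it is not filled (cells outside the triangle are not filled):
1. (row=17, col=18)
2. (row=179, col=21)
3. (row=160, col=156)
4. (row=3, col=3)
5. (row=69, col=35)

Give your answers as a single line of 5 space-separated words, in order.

Answer: no no no yes no

Derivation:
(17,18): col outside [0, 17] -> not filled
(179,21): row=0b10110011, col=0b10101, row AND col = 0b10001 = 17; 17 != 21 -> empty
(160,156): row=0b10100000, col=0b10011100, row AND col = 0b10000000 = 128; 128 != 156 -> empty
(3,3): row=0b11, col=0b11, row AND col = 0b11 = 3; 3 == 3 -> filled
(69,35): row=0b1000101, col=0b100011, row AND col = 0b1 = 1; 1 != 35 -> empty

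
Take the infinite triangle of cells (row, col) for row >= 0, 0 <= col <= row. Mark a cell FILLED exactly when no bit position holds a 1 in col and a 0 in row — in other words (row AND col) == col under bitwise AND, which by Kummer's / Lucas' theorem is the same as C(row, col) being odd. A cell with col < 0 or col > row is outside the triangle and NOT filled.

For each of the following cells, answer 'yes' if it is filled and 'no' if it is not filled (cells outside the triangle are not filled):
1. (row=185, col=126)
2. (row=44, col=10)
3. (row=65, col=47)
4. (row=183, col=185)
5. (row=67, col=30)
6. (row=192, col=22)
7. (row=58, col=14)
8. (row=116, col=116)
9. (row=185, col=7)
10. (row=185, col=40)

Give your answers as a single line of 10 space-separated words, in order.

Answer: no no no no no no no yes no yes

Derivation:
(185,126): row=0b10111001, col=0b1111110, row AND col = 0b111000 = 56; 56 != 126 -> empty
(44,10): row=0b101100, col=0b1010, row AND col = 0b1000 = 8; 8 != 10 -> empty
(65,47): row=0b1000001, col=0b101111, row AND col = 0b1 = 1; 1 != 47 -> empty
(183,185): col outside [0, 183] -> not filled
(67,30): row=0b1000011, col=0b11110, row AND col = 0b10 = 2; 2 != 30 -> empty
(192,22): row=0b11000000, col=0b10110, row AND col = 0b0 = 0; 0 != 22 -> empty
(58,14): row=0b111010, col=0b1110, row AND col = 0b1010 = 10; 10 != 14 -> empty
(116,116): row=0b1110100, col=0b1110100, row AND col = 0b1110100 = 116; 116 == 116 -> filled
(185,7): row=0b10111001, col=0b111, row AND col = 0b1 = 1; 1 != 7 -> empty
(185,40): row=0b10111001, col=0b101000, row AND col = 0b101000 = 40; 40 == 40 -> filled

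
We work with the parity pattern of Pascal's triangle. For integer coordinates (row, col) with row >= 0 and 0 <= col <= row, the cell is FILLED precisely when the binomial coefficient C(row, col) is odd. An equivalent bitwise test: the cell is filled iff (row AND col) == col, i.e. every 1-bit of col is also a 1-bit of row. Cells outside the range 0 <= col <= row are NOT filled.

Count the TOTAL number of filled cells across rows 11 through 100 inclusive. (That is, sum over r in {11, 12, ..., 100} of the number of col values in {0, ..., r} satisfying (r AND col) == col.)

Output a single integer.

Answer: 1222

Derivation:
r11=1011 pc3: +8 =8
r12=1100 pc2: +4 =12
r13=1101 pc3: +8 =20
r14=1110 pc3: +8 =28
r15=1111 pc4: +16 =44
r16=10000 pc1: +2 =46
r17=10001 pc2: +4 =50
r18=10010 pc2: +4 =54
r19=10011 pc3: +8 =62
r20=10100 pc2: +4 =66
r21=10101 pc3: +8 =74
r22=10110 pc3: +8 =82
r23=10111 pc4: +16 =98
r24=11000 pc2: +4 =102
r25=11001 pc3: +8 =110
r26=11010 pc3: +8 =118
r27=11011 pc4: +16 =134
r28=11100 pc3: +8 =142
r29=11101 pc4: +16 =158
r30=11110 pc4: +16 =174
r31=11111 pc5: +32 =206
r32=100000 pc1: +2 =208
r33=100001 pc2: +4 =212
r34=100010 pc2: +4 =216
r35=100011 pc3: +8 =224
r36=100100 pc2: +4 =228
r37=100101 pc3: +8 =236
r38=100110 pc3: +8 =244
r39=100111 pc4: +16 =260
r40=101000 pc2: +4 =264
r41=101001 pc3: +8 =272
r42=101010 pc3: +8 =280
r43=101011 pc4: +16 =296
r44=101100 pc3: +8 =304
r45=101101 pc4: +16 =320
r46=101110 pc4: +16 =336
r47=101111 pc5: +32 =368
r48=110000 pc2: +4 =372
r49=110001 pc3: +8 =380
r50=110010 pc3: +8 =388
r51=110011 pc4: +16 =404
r52=110100 pc3: +8 =412
r53=110101 pc4: +16 =428
r54=110110 pc4: +16 =444
r55=110111 pc5: +32 =476
r56=111000 pc3: +8 =484
r57=111001 pc4: +16 =500
r58=111010 pc4: +16 =516
r59=111011 pc5: +32 =548
r60=111100 pc4: +16 =564
r61=111101 pc5: +32 =596
r62=111110 pc5: +32 =628
r63=111111 pc6: +64 =692
r64=1000000 pc1: +2 =694
r65=1000001 pc2: +4 =698
r66=1000010 pc2: +4 =702
r67=1000011 pc3: +8 =710
r68=1000100 pc2: +4 =714
r69=1000101 pc3: +8 =722
r70=1000110 pc3: +8 =730
r71=1000111 pc4: +16 =746
r72=1001000 pc2: +4 =750
r73=1001001 pc3: +8 =758
r74=1001010 pc3: +8 =766
r75=1001011 pc4: +16 =782
r76=1001100 pc3: +8 =790
r77=1001101 pc4: +16 =806
r78=1001110 pc4: +16 =822
r79=1001111 pc5: +32 =854
r80=1010000 pc2: +4 =858
r81=1010001 pc3: +8 =866
r82=1010010 pc3: +8 =874
r83=1010011 pc4: +16 =890
r84=1010100 pc3: +8 =898
r85=1010101 pc4: +16 =914
r86=1010110 pc4: +16 =930
r87=1010111 pc5: +32 =962
r88=1011000 pc3: +8 =970
r89=1011001 pc4: +16 =986
r90=1011010 pc4: +16 =1002
r91=1011011 pc5: +32 =1034
r92=1011100 pc4: +16 =1050
r93=1011101 pc5: +32 =1082
r94=1011110 pc5: +32 =1114
r95=1011111 pc6: +64 =1178
r96=1100000 pc2: +4 =1182
r97=1100001 pc3: +8 =1190
r98=1100010 pc3: +8 =1198
r99=1100011 pc4: +16 =1214
r100=1100100 pc3: +8 =1222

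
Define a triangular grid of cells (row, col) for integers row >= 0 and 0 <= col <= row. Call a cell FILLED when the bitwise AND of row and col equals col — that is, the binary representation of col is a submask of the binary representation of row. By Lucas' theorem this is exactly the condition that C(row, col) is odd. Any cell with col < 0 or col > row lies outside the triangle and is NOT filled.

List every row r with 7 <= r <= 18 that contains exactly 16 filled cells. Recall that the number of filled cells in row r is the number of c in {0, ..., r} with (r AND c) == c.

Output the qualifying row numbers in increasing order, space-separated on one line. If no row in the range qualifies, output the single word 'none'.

Answer: 15

Derivation:
Row r has 2^popcount(r) filled cells, so we need popcount(r) = log2(16) = 4.
Scan r = 7..18 and keep those with exactly 4 one-bits:
r=7=111 popcount=3 -> skip
r=8=1000 popcount=1 -> skip
r=9=1001 popcount=2 -> skip
r=10=1010 popcount=2 -> skip
r=11=1011 popcount=3 -> skip
r=12=1100 popcount=2 -> skip
r=13=1101 popcount=3 -> skip
r=14=1110 popcount=3 -> skip
r=15=1111 popcount=4 -> KEEP
r=16=10000 popcount=1 -> skip
r=17=10001 popcount=2 -> skip
r=18=10010 popcount=2 -> skip
Kept rows: 15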